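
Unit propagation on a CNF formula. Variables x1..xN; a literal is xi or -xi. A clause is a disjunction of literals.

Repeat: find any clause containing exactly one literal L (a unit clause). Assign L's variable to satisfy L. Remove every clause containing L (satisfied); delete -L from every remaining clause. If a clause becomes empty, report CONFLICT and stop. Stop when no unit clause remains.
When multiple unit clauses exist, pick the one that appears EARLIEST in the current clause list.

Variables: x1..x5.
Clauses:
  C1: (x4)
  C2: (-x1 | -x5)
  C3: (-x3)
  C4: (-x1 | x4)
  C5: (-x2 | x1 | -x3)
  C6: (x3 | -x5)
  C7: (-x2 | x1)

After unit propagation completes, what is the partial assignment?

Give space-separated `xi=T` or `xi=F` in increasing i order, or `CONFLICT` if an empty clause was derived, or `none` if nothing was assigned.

Answer: x3=F x4=T x5=F

Derivation:
unit clause [4] forces x4=T; simplify:
  satisfied 2 clause(s); 5 remain; assigned so far: [4]
unit clause [-3] forces x3=F; simplify:
  drop 3 from [3, -5] -> [-5]
  satisfied 2 clause(s); 3 remain; assigned so far: [3, 4]
unit clause [-5] forces x5=F; simplify:
  satisfied 2 clause(s); 1 remain; assigned so far: [3, 4, 5]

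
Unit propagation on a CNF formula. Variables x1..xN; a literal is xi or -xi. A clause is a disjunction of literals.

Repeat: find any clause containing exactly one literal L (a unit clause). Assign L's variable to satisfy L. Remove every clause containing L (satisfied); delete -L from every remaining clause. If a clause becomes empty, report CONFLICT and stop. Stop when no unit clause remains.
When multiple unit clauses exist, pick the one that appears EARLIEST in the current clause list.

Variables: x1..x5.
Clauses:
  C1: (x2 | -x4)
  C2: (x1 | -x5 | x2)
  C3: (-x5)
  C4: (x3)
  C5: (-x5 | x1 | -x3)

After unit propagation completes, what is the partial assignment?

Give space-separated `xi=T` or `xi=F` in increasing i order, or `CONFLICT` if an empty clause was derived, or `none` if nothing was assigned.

Answer: x3=T x5=F

Derivation:
unit clause [-5] forces x5=F; simplify:
  satisfied 3 clause(s); 2 remain; assigned so far: [5]
unit clause [3] forces x3=T; simplify:
  satisfied 1 clause(s); 1 remain; assigned so far: [3, 5]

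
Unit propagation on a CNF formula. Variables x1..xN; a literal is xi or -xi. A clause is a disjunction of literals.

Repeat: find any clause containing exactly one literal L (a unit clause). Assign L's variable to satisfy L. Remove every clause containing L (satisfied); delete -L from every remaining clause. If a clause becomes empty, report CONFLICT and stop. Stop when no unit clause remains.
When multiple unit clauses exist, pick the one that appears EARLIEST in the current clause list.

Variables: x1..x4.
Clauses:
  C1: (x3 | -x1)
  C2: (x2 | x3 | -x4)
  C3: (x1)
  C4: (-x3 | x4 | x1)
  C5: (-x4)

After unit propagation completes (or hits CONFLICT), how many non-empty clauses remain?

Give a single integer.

unit clause [1] forces x1=T; simplify:
  drop -1 from [3, -1] -> [3]
  satisfied 2 clause(s); 3 remain; assigned so far: [1]
unit clause [3] forces x3=T; simplify:
  satisfied 2 clause(s); 1 remain; assigned so far: [1, 3]
unit clause [-4] forces x4=F; simplify:
  satisfied 1 clause(s); 0 remain; assigned so far: [1, 3, 4]

Answer: 0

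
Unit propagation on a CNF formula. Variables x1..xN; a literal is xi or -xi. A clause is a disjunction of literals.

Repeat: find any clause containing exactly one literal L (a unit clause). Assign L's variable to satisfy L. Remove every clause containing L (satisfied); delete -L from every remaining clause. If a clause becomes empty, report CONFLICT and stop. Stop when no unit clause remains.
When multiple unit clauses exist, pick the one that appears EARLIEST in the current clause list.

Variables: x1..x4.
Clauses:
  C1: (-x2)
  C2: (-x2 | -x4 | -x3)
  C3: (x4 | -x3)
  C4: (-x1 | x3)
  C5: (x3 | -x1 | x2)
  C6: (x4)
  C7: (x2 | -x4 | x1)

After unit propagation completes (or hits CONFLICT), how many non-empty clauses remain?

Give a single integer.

unit clause [-2] forces x2=F; simplify:
  drop 2 from [3, -1, 2] -> [3, -1]
  drop 2 from [2, -4, 1] -> [-4, 1]
  satisfied 2 clause(s); 5 remain; assigned so far: [2]
unit clause [4] forces x4=T; simplify:
  drop -4 from [-4, 1] -> [1]
  satisfied 2 clause(s); 3 remain; assigned so far: [2, 4]
unit clause [1] forces x1=T; simplify:
  drop -1 from [-1, 3] -> [3]
  drop -1 from [3, -1] -> [3]
  satisfied 1 clause(s); 2 remain; assigned so far: [1, 2, 4]
unit clause [3] forces x3=T; simplify:
  satisfied 2 clause(s); 0 remain; assigned so far: [1, 2, 3, 4]

Answer: 0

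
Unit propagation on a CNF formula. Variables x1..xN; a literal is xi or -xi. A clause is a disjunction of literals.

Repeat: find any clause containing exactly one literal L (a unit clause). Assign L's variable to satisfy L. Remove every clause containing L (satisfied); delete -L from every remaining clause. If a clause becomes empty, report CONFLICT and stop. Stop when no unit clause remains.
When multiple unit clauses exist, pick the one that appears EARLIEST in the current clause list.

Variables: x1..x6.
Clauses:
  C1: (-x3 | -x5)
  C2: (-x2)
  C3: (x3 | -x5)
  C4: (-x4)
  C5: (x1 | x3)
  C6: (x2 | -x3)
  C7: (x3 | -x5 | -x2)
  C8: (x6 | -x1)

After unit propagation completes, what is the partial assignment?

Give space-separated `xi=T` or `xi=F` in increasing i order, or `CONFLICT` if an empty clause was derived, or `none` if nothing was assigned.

unit clause [-2] forces x2=F; simplify:
  drop 2 from [2, -3] -> [-3]
  satisfied 2 clause(s); 6 remain; assigned so far: [2]
unit clause [-4] forces x4=F; simplify:
  satisfied 1 clause(s); 5 remain; assigned so far: [2, 4]
unit clause [-3] forces x3=F; simplify:
  drop 3 from [3, -5] -> [-5]
  drop 3 from [1, 3] -> [1]
  satisfied 2 clause(s); 3 remain; assigned so far: [2, 3, 4]
unit clause [-5] forces x5=F; simplify:
  satisfied 1 clause(s); 2 remain; assigned so far: [2, 3, 4, 5]
unit clause [1] forces x1=T; simplify:
  drop -1 from [6, -1] -> [6]
  satisfied 1 clause(s); 1 remain; assigned so far: [1, 2, 3, 4, 5]
unit clause [6] forces x6=T; simplify:
  satisfied 1 clause(s); 0 remain; assigned so far: [1, 2, 3, 4, 5, 6]

Answer: x1=T x2=F x3=F x4=F x5=F x6=T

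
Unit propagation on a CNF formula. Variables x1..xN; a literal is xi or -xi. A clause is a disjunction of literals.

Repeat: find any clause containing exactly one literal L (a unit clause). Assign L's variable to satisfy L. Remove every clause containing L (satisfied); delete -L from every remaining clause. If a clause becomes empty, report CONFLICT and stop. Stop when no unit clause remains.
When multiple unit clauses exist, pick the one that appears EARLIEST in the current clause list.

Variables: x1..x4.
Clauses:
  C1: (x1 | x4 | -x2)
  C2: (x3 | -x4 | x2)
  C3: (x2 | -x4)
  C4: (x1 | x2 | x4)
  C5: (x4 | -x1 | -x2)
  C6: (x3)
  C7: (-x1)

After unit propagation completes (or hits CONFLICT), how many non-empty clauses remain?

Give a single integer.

Answer: 3

Derivation:
unit clause [3] forces x3=T; simplify:
  satisfied 2 clause(s); 5 remain; assigned so far: [3]
unit clause [-1] forces x1=F; simplify:
  drop 1 from [1, 4, -2] -> [4, -2]
  drop 1 from [1, 2, 4] -> [2, 4]
  satisfied 2 clause(s); 3 remain; assigned so far: [1, 3]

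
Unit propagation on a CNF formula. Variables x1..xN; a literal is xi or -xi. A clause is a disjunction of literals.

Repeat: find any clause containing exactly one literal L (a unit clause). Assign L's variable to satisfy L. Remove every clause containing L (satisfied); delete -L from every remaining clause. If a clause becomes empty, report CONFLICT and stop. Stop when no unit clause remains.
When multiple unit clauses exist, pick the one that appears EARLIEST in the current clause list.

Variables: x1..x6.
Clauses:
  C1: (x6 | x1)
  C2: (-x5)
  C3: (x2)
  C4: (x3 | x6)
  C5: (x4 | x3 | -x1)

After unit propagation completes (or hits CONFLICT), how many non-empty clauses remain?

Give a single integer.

Answer: 3

Derivation:
unit clause [-5] forces x5=F; simplify:
  satisfied 1 clause(s); 4 remain; assigned so far: [5]
unit clause [2] forces x2=T; simplify:
  satisfied 1 clause(s); 3 remain; assigned so far: [2, 5]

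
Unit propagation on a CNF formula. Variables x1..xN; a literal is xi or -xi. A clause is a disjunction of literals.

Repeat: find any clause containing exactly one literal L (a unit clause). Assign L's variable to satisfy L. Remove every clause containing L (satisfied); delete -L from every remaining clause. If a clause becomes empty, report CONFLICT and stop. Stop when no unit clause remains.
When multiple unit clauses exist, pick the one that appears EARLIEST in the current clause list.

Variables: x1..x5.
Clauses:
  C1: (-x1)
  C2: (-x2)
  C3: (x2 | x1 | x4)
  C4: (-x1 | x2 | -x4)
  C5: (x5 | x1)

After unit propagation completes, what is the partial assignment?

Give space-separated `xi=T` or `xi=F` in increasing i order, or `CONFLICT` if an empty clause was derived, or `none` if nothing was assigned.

Answer: x1=F x2=F x4=T x5=T

Derivation:
unit clause [-1] forces x1=F; simplify:
  drop 1 from [2, 1, 4] -> [2, 4]
  drop 1 from [5, 1] -> [5]
  satisfied 2 clause(s); 3 remain; assigned so far: [1]
unit clause [-2] forces x2=F; simplify:
  drop 2 from [2, 4] -> [4]
  satisfied 1 clause(s); 2 remain; assigned so far: [1, 2]
unit clause [4] forces x4=T; simplify:
  satisfied 1 clause(s); 1 remain; assigned so far: [1, 2, 4]
unit clause [5] forces x5=T; simplify:
  satisfied 1 clause(s); 0 remain; assigned so far: [1, 2, 4, 5]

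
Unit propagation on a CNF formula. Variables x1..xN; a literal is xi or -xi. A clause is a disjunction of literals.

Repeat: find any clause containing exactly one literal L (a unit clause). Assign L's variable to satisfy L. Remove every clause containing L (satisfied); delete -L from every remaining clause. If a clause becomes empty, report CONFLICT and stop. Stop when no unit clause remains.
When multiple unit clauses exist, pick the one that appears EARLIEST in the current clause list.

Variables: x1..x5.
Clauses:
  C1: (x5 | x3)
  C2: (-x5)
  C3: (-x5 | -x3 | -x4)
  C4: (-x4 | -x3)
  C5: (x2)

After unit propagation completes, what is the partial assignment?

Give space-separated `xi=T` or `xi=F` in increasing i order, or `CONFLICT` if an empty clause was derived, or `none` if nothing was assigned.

Answer: x2=T x3=T x4=F x5=F

Derivation:
unit clause [-5] forces x5=F; simplify:
  drop 5 from [5, 3] -> [3]
  satisfied 2 clause(s); 3 remain; assigned so far: [5]
unit clause [3] forces x3=T; simplify:
  drop -3 from [-4, -3] -> [-4]
  satisfied 1 clause(s); 2 remain; assigned so far: [3, 5]
unit clause [-4] forces x4=F; simplify:
  satisfied 1 clause(s); 1 remain; assigned so far: [3, 4, 5]
unit clause [2] forces x2=T; simplify:
  satisfied 1 clause(s); 0 remain; assigned so far: [2, 3, 4, 5]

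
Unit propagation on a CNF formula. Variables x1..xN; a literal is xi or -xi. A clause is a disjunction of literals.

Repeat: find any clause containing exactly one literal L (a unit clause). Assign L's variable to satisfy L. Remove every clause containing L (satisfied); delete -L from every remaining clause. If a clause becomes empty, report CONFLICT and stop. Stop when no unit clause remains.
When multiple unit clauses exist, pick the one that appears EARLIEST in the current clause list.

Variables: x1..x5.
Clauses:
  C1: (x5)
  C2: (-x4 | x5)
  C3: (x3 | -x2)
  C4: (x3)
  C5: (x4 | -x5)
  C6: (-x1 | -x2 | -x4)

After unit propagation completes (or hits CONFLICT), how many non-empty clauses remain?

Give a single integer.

unit clause [5] forces x5=T; simplify:
  drop -5 from [4, -5] -> [4]
  satisfied 2 clause(s); 4 remain; assigned so far: [5]
unit clause [3] forces x3=T; simplify:
  satisfied 2 clause(s); 2 remain; assigned so far: [3, 5]
unit clause [4] forces x4=T; simplify:
  drop -4 from [-1, -2, -4] -> [-1, -2]
  satisfied 1 clause(s); 1 remain; assigned so far: [3, 4, 5]

Answer: 1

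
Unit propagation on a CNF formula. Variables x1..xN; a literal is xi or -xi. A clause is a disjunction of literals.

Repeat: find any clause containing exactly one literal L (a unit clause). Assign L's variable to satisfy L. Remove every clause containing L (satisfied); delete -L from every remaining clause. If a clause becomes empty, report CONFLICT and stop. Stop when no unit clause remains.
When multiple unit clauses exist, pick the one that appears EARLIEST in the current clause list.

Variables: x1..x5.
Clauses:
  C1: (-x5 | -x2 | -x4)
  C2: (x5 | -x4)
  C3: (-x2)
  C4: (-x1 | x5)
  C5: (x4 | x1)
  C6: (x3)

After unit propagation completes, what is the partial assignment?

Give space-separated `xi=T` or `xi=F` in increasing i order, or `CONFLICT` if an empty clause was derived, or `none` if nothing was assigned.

unit clause [-2] forces x2=F; simplify:
  satisfied 2 clause(s); 4 remain; assigned so far: [2]
unit clause [3] forces x3=T; simplify:
  satisfied 1 clause(s); 3 remain; assigned so far: [2, 3]

Answer: x2=F x3=T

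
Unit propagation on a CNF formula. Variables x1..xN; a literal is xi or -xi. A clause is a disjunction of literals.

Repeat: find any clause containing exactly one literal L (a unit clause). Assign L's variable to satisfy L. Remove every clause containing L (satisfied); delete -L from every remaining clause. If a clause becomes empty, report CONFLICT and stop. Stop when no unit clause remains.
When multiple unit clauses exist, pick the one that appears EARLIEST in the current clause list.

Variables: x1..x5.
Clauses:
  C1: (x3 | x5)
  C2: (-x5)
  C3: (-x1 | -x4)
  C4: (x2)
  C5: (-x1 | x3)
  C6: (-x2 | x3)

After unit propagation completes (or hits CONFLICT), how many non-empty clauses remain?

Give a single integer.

unit clause [-5] forces x5=F; simplify:
  drop 5 from [3, 5] -> [3]
  satisfied 1 clause(s); 5 remain; assigned so far: [5]
unit clause [3] forces x3=T; simplify:
  satisfied 3 clause(s); 2 remain; assigned so far: [3, 5]
unit clause [2] forces x2=T; simplify:
  satisfied 1 clause(s); 1 remain; assigned so far: [2, 3, 5]

Answer: 1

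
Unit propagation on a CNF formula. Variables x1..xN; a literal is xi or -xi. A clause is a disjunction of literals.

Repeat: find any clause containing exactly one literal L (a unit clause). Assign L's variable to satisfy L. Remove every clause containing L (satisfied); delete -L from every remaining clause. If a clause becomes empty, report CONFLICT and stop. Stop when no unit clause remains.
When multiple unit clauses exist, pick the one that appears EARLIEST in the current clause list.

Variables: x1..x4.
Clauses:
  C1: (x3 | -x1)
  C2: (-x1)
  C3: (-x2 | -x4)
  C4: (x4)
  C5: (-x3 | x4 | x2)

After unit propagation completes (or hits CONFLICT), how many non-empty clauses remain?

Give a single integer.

unit clause [-1] forces x1=F; simplify:
  satisfied 2 clause(s); 3 remain; assigned so far: [1]
unit clause [4] forces x4=T; simplify:
  drop -4 from [-2, -4] -> [-2]
  satisfied 2 clause(s); 1 remain; assigned so far: [1, 4]
unit clause [-2] forces x2=F; simplify:
  satisfied 1 clause(s); 0 remain; assigned so far: [1, 2, 4]

Answer: 0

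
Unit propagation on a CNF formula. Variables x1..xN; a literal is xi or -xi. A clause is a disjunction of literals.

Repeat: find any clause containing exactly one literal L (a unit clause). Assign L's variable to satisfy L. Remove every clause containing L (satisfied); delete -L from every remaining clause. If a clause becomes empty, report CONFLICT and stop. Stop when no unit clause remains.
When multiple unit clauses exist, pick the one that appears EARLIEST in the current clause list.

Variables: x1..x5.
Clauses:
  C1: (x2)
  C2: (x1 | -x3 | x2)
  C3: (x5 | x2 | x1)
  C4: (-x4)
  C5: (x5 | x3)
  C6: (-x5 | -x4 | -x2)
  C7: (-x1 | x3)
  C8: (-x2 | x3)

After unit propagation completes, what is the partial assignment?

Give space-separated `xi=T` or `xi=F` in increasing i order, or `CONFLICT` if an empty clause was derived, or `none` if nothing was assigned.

unit clause [2] forces x2=T; simplify:
  drop -2 from [-5, -4, -2] -> [-5, -4]
  drop -2 from [-2, 3] -> [3]
  satisfied 3 clause(s); 5 remain; assigned so far: [2]
unit clause [-4] forces x4=F; simplify:
  satisfied 2 clause(s); 3 remain; assigned so far: [2, 4]
unit clause [3] forces x3=T; simplify:
  satisfied 3 clause(s); 0 remain; assigned so far: [2, 3, 4]

Answer: x2=T x3=T x4=F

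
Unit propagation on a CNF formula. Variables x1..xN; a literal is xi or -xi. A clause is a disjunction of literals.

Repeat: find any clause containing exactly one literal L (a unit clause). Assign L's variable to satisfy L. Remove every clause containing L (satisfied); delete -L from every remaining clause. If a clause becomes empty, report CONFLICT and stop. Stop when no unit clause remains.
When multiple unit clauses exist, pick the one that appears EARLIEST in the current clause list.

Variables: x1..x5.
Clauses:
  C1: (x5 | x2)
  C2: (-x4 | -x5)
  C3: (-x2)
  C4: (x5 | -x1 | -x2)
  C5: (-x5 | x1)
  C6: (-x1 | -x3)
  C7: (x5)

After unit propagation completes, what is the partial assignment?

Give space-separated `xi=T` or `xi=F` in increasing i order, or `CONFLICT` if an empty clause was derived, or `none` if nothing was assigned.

Answer: x1=T x2=F x3=F x4=F x5=T

Derivation:
unit clause [-2] forces x2=F; simplify:
  drop 2 from [5, 2] -> [5]
  satisfied 2 clause(s); 5 remain; assigned so far: [2]
unit clause [5] forces x5=T; simplify:
  drop -5 from [-4, -5] -> [-4]
  drop -5 from [-5, 1] -> [1]
  satisfied 2 clause(s); 3 remain; assigned so far: [2, 5]
unit clause [-4] forces x4=F; simplify:
  satisfied 1 clause(s); 2 remain; assigned so far: [2, 4, 5]
unit clause [1] forces x1=T; simplify:
  drop -1 from [-1, -3] -> [-3]
  satisfied 1 clause(s); 1 remain; assigned so far: [1, 2, 4, 5]
unit clause [-3] forces x3=F; simplify:
  satisfied 1 clause(s); 0 remain; assigned so far: [1, 2, 3, 4, 5]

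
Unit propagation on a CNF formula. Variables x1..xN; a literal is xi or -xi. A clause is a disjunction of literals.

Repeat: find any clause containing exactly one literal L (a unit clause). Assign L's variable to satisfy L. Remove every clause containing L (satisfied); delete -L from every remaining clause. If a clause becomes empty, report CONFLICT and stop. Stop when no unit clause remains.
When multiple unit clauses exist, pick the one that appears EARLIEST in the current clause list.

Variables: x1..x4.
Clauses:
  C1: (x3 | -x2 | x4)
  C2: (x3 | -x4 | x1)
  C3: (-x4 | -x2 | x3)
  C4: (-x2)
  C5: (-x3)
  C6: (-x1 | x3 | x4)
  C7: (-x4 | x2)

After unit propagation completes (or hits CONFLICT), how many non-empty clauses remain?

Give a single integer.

Answer: 0

Derivation:
unit clause [-2] forces x2=F; simplify:
  drop 2 from [-4, 2] -> [-4]
  satisfied 3 clause(s); 4 remain; assigned so far: [2]
unit clause [-3] forces x3=F; simplify:
  drop 3 from [3, -4, 1] -> [-4, 1]
  drop 3 from [-1, 3, 4] -> [-1, 4]
  satisfied 1 clause(s); 3 remain; assigned so far: [2, 3]
unit clause [-4] forces x4=F; simplify:
  drop 4 from [-1, 4] -> [-1]
  satisfied 2 clause(s); 1 remain; assigned so far: [2, 3, 4]
unit clause [-1] forces x1=F; simplify:
  satisfied 1 clause(s); 0 remain; assigned so far: [1, 2, 3, 4]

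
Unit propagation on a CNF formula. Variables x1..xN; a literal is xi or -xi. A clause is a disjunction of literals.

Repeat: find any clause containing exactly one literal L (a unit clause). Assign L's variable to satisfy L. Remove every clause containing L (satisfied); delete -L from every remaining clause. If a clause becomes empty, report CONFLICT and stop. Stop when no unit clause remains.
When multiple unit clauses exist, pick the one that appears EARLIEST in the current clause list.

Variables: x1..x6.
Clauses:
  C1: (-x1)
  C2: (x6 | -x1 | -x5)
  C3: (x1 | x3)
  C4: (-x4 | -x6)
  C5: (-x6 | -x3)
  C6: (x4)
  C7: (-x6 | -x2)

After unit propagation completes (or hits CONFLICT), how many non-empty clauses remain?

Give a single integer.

unit clause [-1] forces x1=F; simplify:
  drop 1 from [1, 3] -> [3]
  satisfied 2 clause(s); 5 remain; assigned so far: [1]
unit clause [3] forces x3=T; simplify:
  drop -3 from [-6, -3] -> [-6]
  satisfied 1 clause(s); 4 remain; assigned so far: [1, 3]
unit clause [-6] forces x6=F; simplify:
  satisfied 3 clause(s); 1 remain; assigned so far: [1, 3, 6]
unit clause [4] forces x4=T; simplify:
  satisfied 1 clause(s); 0 remain; assigned so far: [1, 3, 4, 6]

Answer: 0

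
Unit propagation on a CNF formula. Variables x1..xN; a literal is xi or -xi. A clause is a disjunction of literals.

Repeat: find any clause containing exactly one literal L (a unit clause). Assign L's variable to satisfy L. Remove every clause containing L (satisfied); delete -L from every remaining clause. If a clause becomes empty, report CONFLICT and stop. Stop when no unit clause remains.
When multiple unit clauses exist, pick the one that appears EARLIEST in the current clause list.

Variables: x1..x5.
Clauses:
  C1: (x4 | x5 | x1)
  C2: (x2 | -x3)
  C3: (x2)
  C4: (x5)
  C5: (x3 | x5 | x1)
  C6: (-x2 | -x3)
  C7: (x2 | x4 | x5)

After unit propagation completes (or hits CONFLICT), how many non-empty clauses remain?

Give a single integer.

unit clause [2] forces x2=T; simplify:
  drop -2 from [-2, -3] -> [-3]
  satisfied 3 clause(s); 4 remain; assigned so far: [2]
unit clause [5] forces x5=T; simplify:
  satisfied 3 clause(s); 1 remain; assigned so far: [2, 5]
unit clause [-3] forces x3=F; simplify:
  satisfied 1 clause(s); 0 remain; assigned so far: [2, 3, 5]

Answer: 0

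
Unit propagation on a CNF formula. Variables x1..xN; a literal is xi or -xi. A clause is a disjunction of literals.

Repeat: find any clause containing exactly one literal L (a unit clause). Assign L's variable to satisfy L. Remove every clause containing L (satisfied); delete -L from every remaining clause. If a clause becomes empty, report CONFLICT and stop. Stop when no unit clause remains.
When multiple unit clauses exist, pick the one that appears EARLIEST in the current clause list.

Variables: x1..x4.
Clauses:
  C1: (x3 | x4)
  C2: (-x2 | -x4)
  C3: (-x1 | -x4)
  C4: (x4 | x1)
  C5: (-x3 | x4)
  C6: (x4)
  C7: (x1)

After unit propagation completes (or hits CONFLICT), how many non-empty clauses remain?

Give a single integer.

Answer: 0

Derivation:
unit clause [4] forces x4=T; simplify:
  drop -4 from [-2, -4] -> [-2]
  drop -4 from [-1, -4] -> [-1]
  satisfied 4 clause(s); 3 remain; assigned so far: [4]
unit clause [-2] forces x2=F; simplify:
  satisfied 1 clause(s); 2 remain; assigned so far: [2, 4]
unit clause [-1] forces x1=F; simplify:
  drop 1 from [1] -> [] (empty!)
  satisfied 1 clause(s); 1 remain; assigned so far: [1, 2, 4]
CONFLICT (empty clause)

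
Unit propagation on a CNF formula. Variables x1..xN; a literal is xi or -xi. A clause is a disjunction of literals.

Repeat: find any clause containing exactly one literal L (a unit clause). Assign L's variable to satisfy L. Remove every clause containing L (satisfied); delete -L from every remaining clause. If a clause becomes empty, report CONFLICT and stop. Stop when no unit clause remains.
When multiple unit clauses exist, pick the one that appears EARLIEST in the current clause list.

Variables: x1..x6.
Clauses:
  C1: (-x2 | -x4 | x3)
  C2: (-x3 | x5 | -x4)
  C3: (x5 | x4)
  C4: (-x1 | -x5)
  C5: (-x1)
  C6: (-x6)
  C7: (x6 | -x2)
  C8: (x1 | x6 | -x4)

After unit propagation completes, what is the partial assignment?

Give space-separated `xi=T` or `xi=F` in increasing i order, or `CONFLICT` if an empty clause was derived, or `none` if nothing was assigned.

unit clause [-1] forces x1=F; simplify:
  drop 1 from [1, 6, -4] -> [6, -4]
  satisfied 2 clause(s); 6 remain; assigned so far: [1]
unit clause [-6] forces x6=F; simplify:
  drop 6 from [6, -2] -> [-2]
  drop 6 from [6, -4] -> [-4]
  satisfied 1 clause(s); 5 remain; assigned so far: [1, 6]
unit clause [-2] forces x2=F; simplify:
  satisfied 2 clause(s); 3 remain; assigned so far: [1, 2, 6]
unit clause [-4] forces x4=F; simplify:
  drop 4 from [5, 4] -> [5]
  satisfied 2 clause(s); 1 remain; assigned so far: [1, 2, 4, 6]
unit clause [5] forces x5=T; simplify:
  satisfied 1 clause(s); 0 remain; assigned so far: [1, 2, 4, 5, 6]

Answer: x1=F x2=F x4=F x5=T x6=F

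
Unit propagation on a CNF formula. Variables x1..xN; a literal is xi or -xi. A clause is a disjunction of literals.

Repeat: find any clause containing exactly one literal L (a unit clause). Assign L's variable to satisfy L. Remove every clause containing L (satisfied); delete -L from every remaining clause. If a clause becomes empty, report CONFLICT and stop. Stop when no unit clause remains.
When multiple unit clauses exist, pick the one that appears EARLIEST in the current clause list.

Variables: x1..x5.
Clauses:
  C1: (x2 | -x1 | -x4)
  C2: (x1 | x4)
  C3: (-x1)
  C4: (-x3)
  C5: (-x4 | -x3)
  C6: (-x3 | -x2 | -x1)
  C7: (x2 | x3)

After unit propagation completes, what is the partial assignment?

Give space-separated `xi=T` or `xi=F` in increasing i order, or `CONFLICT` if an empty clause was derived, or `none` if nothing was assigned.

Answer: x1=F x2=T x3=F x4=T

Derivation:
unit clause [-1] forces x1=F; simplify:
  drop 1 from [1, 4] -> [4]
  satisfied 3 clause(s); 4 remain; assigned so far: [1]
unit clause [4] forces x4=T; simplify:
  drop -4 from [-4, -3] -> [-3]
  satisfied 1 clause(s); 3 remain; assigned so far: [1, 4]
unit clause [-3] forces x3=F; simplify:
  drop 3 from [2, 3] -> [2]
  satisfied 2 clause(s); 1 remain; assigned so far: [1, 3, 4]
unit clause [2] forces x2=T; simplify:
  satisfied 1 clause(s); 0 remain; assigned so far: [1, 2, 3, 4]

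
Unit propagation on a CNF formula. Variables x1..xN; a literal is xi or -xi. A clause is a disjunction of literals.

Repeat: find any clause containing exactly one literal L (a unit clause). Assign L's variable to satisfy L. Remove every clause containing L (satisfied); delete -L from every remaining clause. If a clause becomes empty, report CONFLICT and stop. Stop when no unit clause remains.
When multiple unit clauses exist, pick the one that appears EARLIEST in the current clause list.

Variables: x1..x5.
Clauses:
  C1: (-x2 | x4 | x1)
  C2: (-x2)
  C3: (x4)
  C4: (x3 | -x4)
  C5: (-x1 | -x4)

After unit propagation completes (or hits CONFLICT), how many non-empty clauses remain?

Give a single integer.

unit clause [-2] forces x2=F; simplify:
  satisfied 2 clause(s); 3 remain; assigned so far: [2]
unit clause [4] forces x4=T; simplify:
  drop -4 from [3, -4] -> [3]
  drop -4 from [-1, -4] -> [-1]
  satisfied 1 clause(s); 2 remain; assigned so far: [2, 4]
unit clause [3] forces x3=T; simplify:
  satisfied 1 clause(s); 1 remain; assigned so far: [2, 3, 4]
unit clause [-1] forces x1=F; simplify:
  satisfied 1 clause(s); 0 remain; assigned so far: [1, 2, 3, 4]

Answer: 0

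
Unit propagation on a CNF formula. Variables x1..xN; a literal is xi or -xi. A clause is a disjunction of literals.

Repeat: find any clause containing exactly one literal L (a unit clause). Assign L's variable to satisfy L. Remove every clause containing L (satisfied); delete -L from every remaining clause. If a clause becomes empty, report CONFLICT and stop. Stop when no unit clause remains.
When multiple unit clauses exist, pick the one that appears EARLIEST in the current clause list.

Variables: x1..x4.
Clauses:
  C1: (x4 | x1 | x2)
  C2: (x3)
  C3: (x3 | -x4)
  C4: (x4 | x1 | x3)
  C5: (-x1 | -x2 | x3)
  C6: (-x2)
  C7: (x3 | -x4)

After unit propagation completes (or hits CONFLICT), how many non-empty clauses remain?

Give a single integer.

unit clause [3] forces x3=T; simplify:
  satisfied 5 clause(s); 2 remain; assigned so far: [3]
unit clause [-2] forces x2=F; simplify:
  drop 2 from [4, 1, 2] -> [4, 1]
  satisfied 1 clause(s); 1 remain; assigned so far: [2, 3]

Answer: 1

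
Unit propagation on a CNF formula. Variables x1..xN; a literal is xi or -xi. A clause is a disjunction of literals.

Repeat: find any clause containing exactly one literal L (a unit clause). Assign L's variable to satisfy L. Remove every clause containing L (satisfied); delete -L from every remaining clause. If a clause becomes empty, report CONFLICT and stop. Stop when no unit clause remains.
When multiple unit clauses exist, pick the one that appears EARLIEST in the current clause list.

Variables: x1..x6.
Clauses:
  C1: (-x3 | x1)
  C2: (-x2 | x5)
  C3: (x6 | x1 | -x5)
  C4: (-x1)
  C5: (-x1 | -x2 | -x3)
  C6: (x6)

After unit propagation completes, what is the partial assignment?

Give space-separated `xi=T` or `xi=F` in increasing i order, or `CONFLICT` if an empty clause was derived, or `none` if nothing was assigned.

Answer: x1=F x3=F x6=T

Derivation:
unit clause [-1] forces x1=F; simplify:
  drop 1 from [-3, 1] -> [-3]
  drop 1 from [6, 1, -5] -> [6, -5]
  satisfied 2 clause(s); 4 remain; assigned so far: [1]
unit clause [-3] forces x3=F; simplify:
  satisfied 1 clause(s); 3 remain; assigned so far: [1, 3]
unit clause [6] forces x6=T; simplify:
  satisfied 2 clause(s); 1 remain; assigned so far: [1, 3, 6]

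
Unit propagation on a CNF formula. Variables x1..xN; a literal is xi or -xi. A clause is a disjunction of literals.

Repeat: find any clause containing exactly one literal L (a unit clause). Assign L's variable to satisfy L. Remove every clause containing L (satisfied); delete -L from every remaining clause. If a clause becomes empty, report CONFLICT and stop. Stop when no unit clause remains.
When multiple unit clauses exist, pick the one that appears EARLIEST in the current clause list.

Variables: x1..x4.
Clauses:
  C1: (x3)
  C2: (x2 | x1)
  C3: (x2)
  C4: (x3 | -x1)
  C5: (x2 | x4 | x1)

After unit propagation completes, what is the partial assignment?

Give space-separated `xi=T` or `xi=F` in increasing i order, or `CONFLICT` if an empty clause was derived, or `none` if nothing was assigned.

unit clause [3] forces x3=T; simplify:
  satisfied 2 clause(s); 3 remain; assigned so far: [3]
unit clause [2] forces x2=T; simplify:
  satisfied 3 clause(s); 0 remain; assigned so far: [2, 3]

Answer: x2=T x3=T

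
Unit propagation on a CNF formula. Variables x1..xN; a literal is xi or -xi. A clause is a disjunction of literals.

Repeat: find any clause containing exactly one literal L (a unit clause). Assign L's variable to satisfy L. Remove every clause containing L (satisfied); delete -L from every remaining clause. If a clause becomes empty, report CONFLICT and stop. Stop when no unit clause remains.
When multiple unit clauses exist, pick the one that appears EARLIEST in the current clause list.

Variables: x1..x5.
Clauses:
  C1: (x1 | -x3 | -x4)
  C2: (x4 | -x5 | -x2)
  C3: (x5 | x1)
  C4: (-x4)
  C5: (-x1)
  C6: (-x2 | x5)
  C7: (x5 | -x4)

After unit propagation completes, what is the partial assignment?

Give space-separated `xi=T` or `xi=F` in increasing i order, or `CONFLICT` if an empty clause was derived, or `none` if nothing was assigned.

Answer: x1=F x2=F x4=F x5=T

Derivation:
unit clause [-4] forces x4=F; simplify:
  drop 4 from [4, -5, -2] -> [-5, -2]
  satisfied 3 clause(s); 4 remain; assigned so far: [4]
unit clause [-1] forces x1=F; simplify:
  drop 1 from [5, 1] -> [5]
  satisfied 1 clause(s); 3 remain; assigned so far: [1, 4]
unit clause [5] forces x5=T; simplify:
  drop -5 from [-5, -2] -> [-2]
  satisfied 2 clause(s); 1 remain; assigned so far: [1, 4, 5]
unit clause [-2] forces x2=F; simplify:
  satisfied 1 clause(s); 0 remain; assigned so far: [1, 2, 4, 5]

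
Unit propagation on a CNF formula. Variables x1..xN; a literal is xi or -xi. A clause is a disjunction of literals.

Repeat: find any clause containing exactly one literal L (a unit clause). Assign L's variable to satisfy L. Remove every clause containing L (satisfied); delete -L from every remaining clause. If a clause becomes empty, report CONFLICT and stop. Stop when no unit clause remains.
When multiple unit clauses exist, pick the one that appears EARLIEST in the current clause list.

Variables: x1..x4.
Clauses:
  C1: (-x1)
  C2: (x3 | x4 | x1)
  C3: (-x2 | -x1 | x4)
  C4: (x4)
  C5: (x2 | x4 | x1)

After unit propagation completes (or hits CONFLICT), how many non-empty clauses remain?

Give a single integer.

unit clause [-1] forces x1=F; simplify:
  drop 1 from [3, 4, 1] -> [3, 4]
  drop 1 from [2, 4, 1] -> [2, 4]
  satisfied 2 clause(s); 3 remain; assigned so far: [1]
unit clause [4] forces x4=T; simplify:
  satisfied 3 clause(s); 0 remain; assigned so far: [1, 4]

Answer: 0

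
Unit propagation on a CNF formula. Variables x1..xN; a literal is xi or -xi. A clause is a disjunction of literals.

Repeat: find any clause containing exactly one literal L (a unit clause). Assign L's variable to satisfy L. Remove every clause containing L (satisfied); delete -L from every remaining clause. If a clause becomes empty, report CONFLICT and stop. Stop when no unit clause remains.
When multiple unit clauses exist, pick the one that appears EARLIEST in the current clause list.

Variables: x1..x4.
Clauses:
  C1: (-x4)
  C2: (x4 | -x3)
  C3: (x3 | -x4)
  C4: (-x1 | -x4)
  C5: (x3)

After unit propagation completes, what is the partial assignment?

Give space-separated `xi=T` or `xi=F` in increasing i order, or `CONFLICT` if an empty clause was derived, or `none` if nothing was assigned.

unit clause [-4] forces x4=F; simplify:
  drop 4 from [4, -3] -> [-3]
  satisfied 3 clause(s); 2 remain; assigned so far: [4]
unit clause [-3] forces x3=F; simplify:
  drop 3 from [3] -> [] (empty!)
  satisfied 1 clause(s); 1 remain; assigned so far: [3, 4]
CONFLICT (empty clause)

Answer: CONFLICT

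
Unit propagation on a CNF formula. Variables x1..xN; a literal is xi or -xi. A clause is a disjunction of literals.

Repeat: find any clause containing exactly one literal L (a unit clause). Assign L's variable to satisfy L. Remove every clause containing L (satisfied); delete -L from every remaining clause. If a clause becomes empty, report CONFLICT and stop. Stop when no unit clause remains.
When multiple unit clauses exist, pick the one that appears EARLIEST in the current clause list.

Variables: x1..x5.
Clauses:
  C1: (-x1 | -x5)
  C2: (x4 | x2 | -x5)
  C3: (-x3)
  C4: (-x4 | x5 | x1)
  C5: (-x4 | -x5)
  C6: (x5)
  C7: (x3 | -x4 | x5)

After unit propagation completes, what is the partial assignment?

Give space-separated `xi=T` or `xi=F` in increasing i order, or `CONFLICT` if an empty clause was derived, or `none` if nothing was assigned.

Answer: x1=F x2=T x3=F x4=F x5=T

Derivation:
unit clause [-3] forces x3=F; simplify:
  drop 3 from [3, -4, 5] -> [-4, 5]
  satisfied 1 clause(s); 6 remain; assigned so far: [3]
unit clause [5] forces x5=T; simplify:
  drop -5 from [-1, -5] -> [-1]
  drop -5 from [4, 2, -5] -> [4, 2]
  drop -5 from [-4, -5] -> [-4]
  satisfied 3 clause(s); 3 remain; assigned so far: [3, 5]
unit clause [-1] forces x1=F; simplify:
  satisfied 1 clause(s); 2 remain; assigned so far: [1, 3, 5]
unit clause [-4] forces x4=F; simplify:
  drop 4 from [4, 2] -> [2]
  satisfied 1 clause(s); 1 remain; assigned so far: [1, 3, 4, 5]
unit clause [2] forces x2=T; simplify:
  satisfied 1 clause(s); 0 remain; assigned so far: [1, 2, 3, 4, 5]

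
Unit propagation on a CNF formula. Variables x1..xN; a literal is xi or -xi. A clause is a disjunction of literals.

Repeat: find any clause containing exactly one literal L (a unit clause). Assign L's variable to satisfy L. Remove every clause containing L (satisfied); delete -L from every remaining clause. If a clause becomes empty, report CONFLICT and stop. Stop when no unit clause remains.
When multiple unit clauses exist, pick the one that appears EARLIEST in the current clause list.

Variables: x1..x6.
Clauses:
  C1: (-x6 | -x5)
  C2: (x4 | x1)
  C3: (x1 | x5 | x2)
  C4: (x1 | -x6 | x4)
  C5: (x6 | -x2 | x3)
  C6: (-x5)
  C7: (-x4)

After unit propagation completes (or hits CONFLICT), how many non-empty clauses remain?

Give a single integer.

Answer: 1

Derivation:
unit clause [-5] forces x5=F; simplify:
  drop 5 from [1, 5, 2] -> [1, 2]
  satisfied 2 clause(s); 5 remain; assigned so far: [5]
unit clause [-4] forces x4=F; simplify:
  drop 4 from [4, 1] -> [1]
  drop 4 from [1, -6, 4] -> [1, -6]
  satisfied 1 clause(s); 4 remain; assigned so far: [4, 5]
unit clause [1] forces x1=T; simplify:
  satisfied 3 clause(s); 1 remain; assigned so far: [1, 4, 5]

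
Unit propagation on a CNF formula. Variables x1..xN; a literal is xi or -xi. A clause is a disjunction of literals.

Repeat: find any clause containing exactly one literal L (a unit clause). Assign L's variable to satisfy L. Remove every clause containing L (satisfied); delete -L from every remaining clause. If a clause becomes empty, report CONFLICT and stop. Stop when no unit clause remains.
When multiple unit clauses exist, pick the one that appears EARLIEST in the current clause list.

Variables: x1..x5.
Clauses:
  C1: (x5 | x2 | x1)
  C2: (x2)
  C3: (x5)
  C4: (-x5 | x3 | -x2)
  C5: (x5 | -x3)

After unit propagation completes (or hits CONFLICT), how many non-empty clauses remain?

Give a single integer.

Answer: 0

Derivation:
unit clause [2] forces x2=T; simplify:
  drop -2 from [-5, 3, -2] -> [-5, 3]
  satisfied 2 clause(s); 3 remain; assigned so far: [2]
unit clause [5] forces x5=T; simplify:
  drop -5 from [-5, 3] -> [3]
  satisfied 2 clause(s); 1 remain; assigned so far: [2, 5]
unit clause [3] forces x3=T; simplify:
  satisfied 1 clause(s); 0 remain; assigned so far: [2, 3, 5]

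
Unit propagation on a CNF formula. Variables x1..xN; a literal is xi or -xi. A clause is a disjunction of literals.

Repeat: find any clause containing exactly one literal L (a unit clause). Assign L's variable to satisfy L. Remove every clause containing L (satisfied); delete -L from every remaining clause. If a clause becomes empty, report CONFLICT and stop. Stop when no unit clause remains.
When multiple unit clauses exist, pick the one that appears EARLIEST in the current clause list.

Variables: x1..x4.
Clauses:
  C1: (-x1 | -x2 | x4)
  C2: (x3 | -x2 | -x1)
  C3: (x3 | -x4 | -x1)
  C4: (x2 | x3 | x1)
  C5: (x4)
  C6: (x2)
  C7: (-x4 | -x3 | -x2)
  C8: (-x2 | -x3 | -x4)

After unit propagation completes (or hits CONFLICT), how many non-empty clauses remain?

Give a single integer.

unit clause [4] forces x4=T; simplify:
  drop -4 from [3, -4, -1] -> [3, -1]
  drop -4 from [-4, -3, -2] -> [-3, -2]
  drop -4 from [-2, -3, -4] -> [-2, -3]
  satisfied 2 clause(s); 6 remain; assigned so far: [4]
unit clause [2] forces x2=T; simplify:
  drop -2 from [3, -2, -1] -> [3, -1]
  drop -2 from [-3, -2] -> [-3]
  drop -2 from [-2, -3] -> [-3]
  satisfied 2 clause(s); 4 remain; assigned so far: [2, 4]
unit clause [-3] forces x3=F; simplify:
  drop 3 from [3, -1] -> [-1]
  drop 3 from [3, -1] -> [-1]
  satisfied 2 clause(s); 2 remain; assigned so far: [2, 3, 4]
unit clause [-1] forces x1=F; simplify:
  satisfied 2 clause(s); 0 remain; assigned so far: [1, 2, 3, 4]

Answer: 0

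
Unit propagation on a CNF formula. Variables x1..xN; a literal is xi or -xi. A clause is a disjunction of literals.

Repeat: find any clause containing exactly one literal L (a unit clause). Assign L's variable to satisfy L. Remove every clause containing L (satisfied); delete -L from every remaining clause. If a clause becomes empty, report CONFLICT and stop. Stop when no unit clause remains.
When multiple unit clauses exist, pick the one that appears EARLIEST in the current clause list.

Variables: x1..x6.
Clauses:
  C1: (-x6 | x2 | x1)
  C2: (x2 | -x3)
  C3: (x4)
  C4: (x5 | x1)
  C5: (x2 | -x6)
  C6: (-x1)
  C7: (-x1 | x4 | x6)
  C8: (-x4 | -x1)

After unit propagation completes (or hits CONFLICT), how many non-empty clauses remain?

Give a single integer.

unit clause [4] forces x4=T; simplify:
  drop -4 from [-4, -1] -> [-1]
  satisfied 2 clause(s); 6 remain; assigned so far: [4]
unit clause [-1] forces x1=F; simplify:
  drop 1 from [-6, 2, 1] -> [-6, 2]
  drop 1 from [5, 1] -> [5]
  satisfied 2 clause(s); 4 remain; assigned so far: [1, 4]
unit clause [5] forces x5=T; simplify:
  satisfied 1 clause(s); 3 remain; assigned so far: [1, 4, 5]

Answer: 3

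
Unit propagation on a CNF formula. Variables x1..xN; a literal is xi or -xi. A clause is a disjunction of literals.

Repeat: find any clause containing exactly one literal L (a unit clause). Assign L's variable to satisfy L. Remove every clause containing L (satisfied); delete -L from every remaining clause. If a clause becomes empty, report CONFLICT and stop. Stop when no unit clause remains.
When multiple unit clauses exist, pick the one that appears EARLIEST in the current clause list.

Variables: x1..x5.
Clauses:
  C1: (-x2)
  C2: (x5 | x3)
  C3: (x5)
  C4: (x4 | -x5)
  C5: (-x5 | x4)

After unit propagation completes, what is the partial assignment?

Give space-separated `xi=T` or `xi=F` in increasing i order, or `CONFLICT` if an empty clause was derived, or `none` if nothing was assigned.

Answer: x2=F x4=T x5=T

Derivation:
unit clause [-2] forces x2=F; simplify:
  satisfied 1 clause(s); 4 remain; assigned so far: [2]
unit clause [5] forces x5=T; simplify:
  drop -5 from [4, -5] -> [4]
  drop -5 from [-5, 4] -> [4]
  satisfied 2 clause(s); 2 remain; assigned so far: [2, 5]
unit clause [4] forces x4=T; simplify:
  satisfied 2 clause(s); 0 remain; assigned so far: [2, 4, 5]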